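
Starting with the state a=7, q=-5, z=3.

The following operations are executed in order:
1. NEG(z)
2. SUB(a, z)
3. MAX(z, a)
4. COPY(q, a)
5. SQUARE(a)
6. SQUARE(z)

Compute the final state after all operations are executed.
{a: 100, q: 10, z: 100}

Step-by-step execution:
Initial: a=7, q=-5, z=3
After step 1 (NEG(z)): a=7, q=-5, z=-3
After step 2 (SUB(a, z)): a=10, q=-5, z=-3
After step 3 (MAX(z, a)): a=10, q=-5, z=10
After step 4 (COPY(q, a)): a=10, q=10, z=10
After step 5 (SQUARE(a)): a=100, q=10, z=10
After step 6 (SQUARE(z)): a=100, q=10, z=100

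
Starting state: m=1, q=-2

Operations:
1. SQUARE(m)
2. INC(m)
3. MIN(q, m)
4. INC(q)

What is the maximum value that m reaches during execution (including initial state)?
2

Values of m at each step:
Initial: m = 1
After step 1: m = 1
After step 2: m = 2 ← maximum
After step 3: m = 2
After step 4: m = 2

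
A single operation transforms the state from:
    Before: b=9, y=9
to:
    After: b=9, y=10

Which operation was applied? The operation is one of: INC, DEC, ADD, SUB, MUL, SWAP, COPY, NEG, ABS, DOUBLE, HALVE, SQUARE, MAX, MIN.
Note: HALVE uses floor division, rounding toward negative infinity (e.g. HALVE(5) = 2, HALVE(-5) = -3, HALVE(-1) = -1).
INC(y)

Analyzing the change:
Before: b=9, y=9
After: b=9, y=10
Variable y changed from 9 to 10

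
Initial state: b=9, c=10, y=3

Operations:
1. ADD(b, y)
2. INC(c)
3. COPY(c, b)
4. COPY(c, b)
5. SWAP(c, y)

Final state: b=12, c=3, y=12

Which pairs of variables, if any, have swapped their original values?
None

Comparing initial and final values:
c: 10 → 3
b: 9 → 12
y: 3 → 12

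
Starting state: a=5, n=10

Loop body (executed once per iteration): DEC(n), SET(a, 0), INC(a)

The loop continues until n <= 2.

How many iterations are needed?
8

Tracing iterations:
Initial: a=5, n=10
After iteration 1: a=1, n=9
After iteration 2: a=1, n=8
After iteration 3: a=1, n=7
After iteration 4: a=1, n=6
After iteration 5: a=1, n=5
After iteration 6: a=1, n=4
After iteration 7: a=1, n=3
After iteration 8: a=1, n=2
n <= 2 now holds, so the loop exits after 8 iterations.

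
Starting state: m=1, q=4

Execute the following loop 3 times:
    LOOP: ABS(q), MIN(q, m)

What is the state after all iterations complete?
m=1, q=1

Iteration trace:
Start: m=1, q=4
After iteration 1: m=1, q=1
After iteration 2: m=1, q=1
After iteration 3: m=1, q=1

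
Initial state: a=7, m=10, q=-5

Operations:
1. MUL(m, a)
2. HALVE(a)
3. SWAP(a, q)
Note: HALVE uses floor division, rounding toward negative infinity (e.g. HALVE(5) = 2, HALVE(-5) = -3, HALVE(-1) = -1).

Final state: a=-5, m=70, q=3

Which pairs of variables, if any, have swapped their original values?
None

Comparing initial and final values:
m: 10 → 70
a: 7 → -5
q: -5 → 3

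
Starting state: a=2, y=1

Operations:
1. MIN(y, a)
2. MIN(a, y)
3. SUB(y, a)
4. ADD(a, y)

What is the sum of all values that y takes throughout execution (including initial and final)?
3

Values of y at each step:
Initial: y = 1
After step 1: y = 1
After step 2: y = 1
After step 3: y = 0
After step 4: y = 0
Sum = 1 + 1 + 1 + 0 + 0 = 3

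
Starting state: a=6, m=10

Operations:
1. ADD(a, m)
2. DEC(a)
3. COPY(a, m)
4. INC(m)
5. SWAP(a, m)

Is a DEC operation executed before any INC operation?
Yes

First DEC: step 2
First INC: step 4
Since 2 < 4, DEC comes first.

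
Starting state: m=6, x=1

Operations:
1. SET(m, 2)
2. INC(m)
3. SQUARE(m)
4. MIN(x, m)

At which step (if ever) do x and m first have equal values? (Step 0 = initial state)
Never

x and m never become equal during execution.

Comparing values at each step:
Initial: x=1, m=6
After step 1: x=1, m=2
After step 2: x=1, m=3
After step 3: x=1, m=9
After step 4: x=1, m=9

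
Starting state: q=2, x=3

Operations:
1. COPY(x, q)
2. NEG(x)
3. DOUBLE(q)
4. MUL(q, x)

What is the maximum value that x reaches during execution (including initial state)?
3

Values of x at each step:
Initial: x = 3 ← maximum
After step 1: x = 2
After step 2: x = -2
After step 3: x = -2
After step 4: x = -2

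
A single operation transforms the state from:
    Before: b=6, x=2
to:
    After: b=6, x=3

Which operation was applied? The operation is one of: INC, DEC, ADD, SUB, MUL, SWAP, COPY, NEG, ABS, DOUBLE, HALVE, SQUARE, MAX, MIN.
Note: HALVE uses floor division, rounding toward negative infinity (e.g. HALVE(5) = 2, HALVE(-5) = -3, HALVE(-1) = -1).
INC(x)

Analyzing the change:
Before: b=6, x=2
After: b=6, x=3
Variable x changed from 2 to 3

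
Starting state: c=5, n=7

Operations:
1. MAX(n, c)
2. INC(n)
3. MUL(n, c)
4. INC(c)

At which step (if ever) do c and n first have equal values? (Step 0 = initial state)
Never

c and n never become equal during execution.

Comparing values at each step:
Initial: c=5, n=7
After step 1: c=5, n=7
After step 2: c=5, n=8
After step 3: c=5, n=40
After step 4: c=6, n=40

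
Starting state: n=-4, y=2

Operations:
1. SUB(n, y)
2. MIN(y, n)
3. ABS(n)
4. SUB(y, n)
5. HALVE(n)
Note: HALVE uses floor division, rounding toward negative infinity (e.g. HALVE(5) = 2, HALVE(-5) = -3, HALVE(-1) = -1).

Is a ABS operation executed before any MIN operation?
No

First ABS: step 3
First MIN: step 2
Since 3 > 2, MIN comes first.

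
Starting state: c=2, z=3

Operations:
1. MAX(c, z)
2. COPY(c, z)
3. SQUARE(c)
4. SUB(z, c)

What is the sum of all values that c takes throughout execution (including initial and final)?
26

Values of c at each step:
Initial: c = 2
After step 1: c = 3
After step 2: c = 3
After step 3: c = 9
After step 4: c = 9
Sum = 2 + 3 + 3 + 9 + 9 = 26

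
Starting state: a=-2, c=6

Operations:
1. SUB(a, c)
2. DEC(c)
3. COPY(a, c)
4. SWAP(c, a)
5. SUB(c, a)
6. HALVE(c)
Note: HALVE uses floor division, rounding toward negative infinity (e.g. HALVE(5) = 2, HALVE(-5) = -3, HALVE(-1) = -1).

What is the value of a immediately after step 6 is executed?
a = 5

Tracing a through execution:
Initial: a = -2
After step 1 (SUB(a, c)): a = -8
After step 2 (DEC(c)): a = -8
After step 3 (COPY(a, c)): a = 5
After step 4 (SWAP(c, a)): a = 5
After step 5 (SUB(c, a)): a = 5
After step 6 (HALVE(c)): a = 5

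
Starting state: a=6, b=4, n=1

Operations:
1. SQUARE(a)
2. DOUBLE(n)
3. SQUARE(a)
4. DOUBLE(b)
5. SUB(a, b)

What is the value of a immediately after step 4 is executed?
a = 1296

Tracing a through execution:
Initial: a = 6
After step 1 (SQUARE(a)): a = 36
After step 2 (DOUBLE(n)): a = 36
After step 3 (SQUARE(a)): a = 1296
After step 4 (DOUBLE(b)): a = 1296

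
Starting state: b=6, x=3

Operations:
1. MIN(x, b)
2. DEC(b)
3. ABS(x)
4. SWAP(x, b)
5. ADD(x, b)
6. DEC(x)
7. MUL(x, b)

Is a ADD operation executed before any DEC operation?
No

First ADD: step 5
First DEC: step 2
Since 5 > 2, DEC comes first.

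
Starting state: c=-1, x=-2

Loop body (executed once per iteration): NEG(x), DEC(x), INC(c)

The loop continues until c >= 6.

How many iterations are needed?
7

Tracing iterations:
Initial: c=-1, x=-2
After iteration 1: c=0, x=1
After iteration 2: c=1, x=-2
After iteration 3: c=2, x=1
After iteration 4: c=3, x=-2
After iteration 5: c=4, x=1
After iteration 6: c=5, x=-2
After iteration 7: c=6, x=1
c >= 6 now holds, so the loop exits after 7 iterations.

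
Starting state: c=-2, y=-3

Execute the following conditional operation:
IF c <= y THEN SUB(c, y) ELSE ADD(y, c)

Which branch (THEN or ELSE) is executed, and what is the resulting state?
Branch: ELSE, Final state: c=-2, y=-5

Evaluating condition: c <= y
c = -2, y = -3
Condition is False, so ELSE branch executes
After ADD(y, c): c=-2, y=-5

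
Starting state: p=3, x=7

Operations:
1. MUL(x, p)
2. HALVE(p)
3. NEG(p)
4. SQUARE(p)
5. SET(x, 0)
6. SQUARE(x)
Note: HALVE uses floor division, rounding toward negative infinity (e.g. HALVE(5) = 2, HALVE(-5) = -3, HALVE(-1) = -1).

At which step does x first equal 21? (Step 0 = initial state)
Step 1

Tracing x:
Initial: x = 7
After step 1: x = 21 ← first occurrence
After step 2: x = 21
After step 3: x = 21
After step 4: x = 21
After step 5: x = 0
After step 6: x = 0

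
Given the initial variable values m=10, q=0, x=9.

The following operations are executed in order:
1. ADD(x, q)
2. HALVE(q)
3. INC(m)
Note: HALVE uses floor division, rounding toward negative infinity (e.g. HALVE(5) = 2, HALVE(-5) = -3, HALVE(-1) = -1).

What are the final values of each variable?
{m: 11, q: 0, x: 9}

Step-by-step execution:
Initial: m=10, q=0, x=9
After step 1 (ADD(x, q)): m=10, q=0, x=9
After step 2 (HALVE(q)): m=10, q=0, x=9
After step 3 (INC(m)): m=11, q=0, x=9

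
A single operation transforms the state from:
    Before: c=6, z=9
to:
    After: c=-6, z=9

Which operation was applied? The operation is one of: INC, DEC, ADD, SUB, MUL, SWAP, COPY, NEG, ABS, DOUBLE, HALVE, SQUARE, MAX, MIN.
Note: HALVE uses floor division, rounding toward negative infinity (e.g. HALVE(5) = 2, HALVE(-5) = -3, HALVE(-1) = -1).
NEG(c)

Analyzing the change:
Before: c=6, z=9
After: c=-6, z=9
Variable c changed from 6 to -6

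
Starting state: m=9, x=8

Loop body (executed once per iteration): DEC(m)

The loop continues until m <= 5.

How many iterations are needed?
4

Tracing iterations:
Initial: m=9, x=8
After iteration 1: m=8, x=8
After iteration 2: m=7, x=8
After iteration 3: m=6, x=8
After iteration 4: m=5, x=8
m <= 5 now holds, so the loop exits after 4 iterations.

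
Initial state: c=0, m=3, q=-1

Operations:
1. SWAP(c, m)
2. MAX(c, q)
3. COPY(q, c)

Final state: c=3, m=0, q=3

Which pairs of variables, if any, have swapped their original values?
(m, c)

Comparing initial and final values:
m: 3 → 0
q: -1 → 3
c: 0 → 3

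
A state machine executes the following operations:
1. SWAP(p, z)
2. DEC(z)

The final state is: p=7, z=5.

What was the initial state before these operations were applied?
p=6, z=7

Working backwards:
Final state: p=7, z=5
Before step 2 (DEC(z)): p=7, z=6
Before step 1 (SWAP(p, z)): p=6, z=7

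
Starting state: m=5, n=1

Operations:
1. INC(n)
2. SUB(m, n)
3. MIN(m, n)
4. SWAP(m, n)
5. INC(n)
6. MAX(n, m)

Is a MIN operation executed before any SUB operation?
No

First MIN: step 3
First SUB: step 2
Since 3 > 2, SUB comes first.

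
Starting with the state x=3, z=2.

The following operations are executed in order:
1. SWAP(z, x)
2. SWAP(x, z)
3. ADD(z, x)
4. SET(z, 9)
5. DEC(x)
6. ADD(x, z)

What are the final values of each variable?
{x: 11, z: 9}

Step-by-step execution:
Initial: x=3, z=2
After step 1 (SWAP(z, x)): x=2, z=3
After step 2 (SWAP(x, z)): x=3, z=2
After step 3 (ADD(z, x)): x=3, z=5
After step 4 (SET(z, 9)): x=3, z=9
After step 5 (DEC(x)): x=2, z=9
After step 6 (ADD(x, z)): x=11, z=9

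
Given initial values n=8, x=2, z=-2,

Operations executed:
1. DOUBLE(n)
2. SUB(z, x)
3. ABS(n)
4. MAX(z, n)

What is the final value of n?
n = 16

Tracing execution:
Step 1: DOUBLE(n) → n = 16
Step 2: SUB(z, x) → n = 16
Step 3: ABS(n) → n = 16
Step 4: MAX(z, n) → n = 16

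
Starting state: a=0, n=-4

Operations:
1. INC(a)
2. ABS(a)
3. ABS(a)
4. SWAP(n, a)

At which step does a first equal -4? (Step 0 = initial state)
Step 4

Tracing a:
Initial: a = 0
After step 1: a = 1
After step 2: a = 1
After step 3: a = 1
After step 4: a = -4 ← first occurrence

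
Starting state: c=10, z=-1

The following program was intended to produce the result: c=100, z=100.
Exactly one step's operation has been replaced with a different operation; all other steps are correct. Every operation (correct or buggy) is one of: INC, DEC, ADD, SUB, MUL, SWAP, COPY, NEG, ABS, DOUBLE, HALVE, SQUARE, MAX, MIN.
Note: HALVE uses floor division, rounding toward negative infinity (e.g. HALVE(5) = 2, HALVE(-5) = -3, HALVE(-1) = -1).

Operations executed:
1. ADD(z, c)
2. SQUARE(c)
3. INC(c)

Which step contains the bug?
Step 3

Trace with buggy code:
Initial: c=10, z=-1
After step 1: c=10, z=9
After step 2: c=100, z=9
After step 3: c=101, z=9
Actual final c=101, z=9 ≠ expected c=100, z=100.
Step 3 is the only position where a single-operation replacement can produce the expected result.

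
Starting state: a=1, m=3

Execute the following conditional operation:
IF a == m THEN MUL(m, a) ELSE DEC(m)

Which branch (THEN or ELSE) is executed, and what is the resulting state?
Branch: ELSE, Final state: a=1, m=2

Evaluating condition: a == m
a = 1, m = 3
Condition is False, so ELSE branch executes
After DEC(m): a=1, m=2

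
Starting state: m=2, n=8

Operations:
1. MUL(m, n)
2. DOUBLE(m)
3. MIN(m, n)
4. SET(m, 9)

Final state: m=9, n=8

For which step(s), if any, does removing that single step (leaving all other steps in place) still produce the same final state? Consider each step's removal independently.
Step(s) 1, 2, 3

Testing removal of each single step:
Without step 1: final = m=9, n=8 (same)
Without step 2: final = m=9, n=8 (same)
Without step 3: final = m=9, n=8 (same)
Without step 4: final = m=8, n=8 (different)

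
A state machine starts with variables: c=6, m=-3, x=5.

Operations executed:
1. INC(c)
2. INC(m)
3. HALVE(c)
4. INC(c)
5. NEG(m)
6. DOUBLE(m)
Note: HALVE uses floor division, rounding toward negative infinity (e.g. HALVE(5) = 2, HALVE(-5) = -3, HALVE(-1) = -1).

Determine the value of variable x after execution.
x = 5

Tracing execution:
Step 1: INC(c) → x = 5
Step 2: INC(m) → x = 5
Step 3: HALVE(c) → x = 5
Step 4: INC(c) → x = 5
Step 5: NEG(m) → x = 5
Step 6: DOUBLE(m) → x = 5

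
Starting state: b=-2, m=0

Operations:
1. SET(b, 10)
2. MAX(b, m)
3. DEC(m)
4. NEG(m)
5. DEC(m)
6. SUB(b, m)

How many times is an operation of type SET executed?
1

Counting SET operations:
Step 1: SET(b, 10) ← SET
Total: 1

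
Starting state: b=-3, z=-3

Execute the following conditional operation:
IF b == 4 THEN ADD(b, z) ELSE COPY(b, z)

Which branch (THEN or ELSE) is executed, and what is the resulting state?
Branch: ELSE, Final state: b=-3, z=-3

Evaluating condition: b == 4
b = -3
Condition is False, so ELSE branch executes
After COPY(b, z): b=-3, z=-3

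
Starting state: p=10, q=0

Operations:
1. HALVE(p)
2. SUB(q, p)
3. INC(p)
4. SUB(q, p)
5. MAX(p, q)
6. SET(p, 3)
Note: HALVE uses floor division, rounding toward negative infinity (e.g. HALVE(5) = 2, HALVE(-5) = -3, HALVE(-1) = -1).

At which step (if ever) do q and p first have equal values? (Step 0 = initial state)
Never

q and p never become equal during execution.

Comparing values at each step:
Initial: q=0, p=10
After step 1: q=0, p=5
After step 2: q=-5, p=5
After step 3: q=-5, p=6
After step 4: q=-11, p=6
After step 5: q=-11, p=6
After step 6: q=-11, p=3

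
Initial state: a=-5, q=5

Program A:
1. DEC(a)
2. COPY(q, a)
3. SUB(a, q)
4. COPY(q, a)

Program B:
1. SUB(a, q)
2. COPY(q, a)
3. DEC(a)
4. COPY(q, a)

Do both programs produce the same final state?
No

Program A final state: a=0, q=0
Program B final state: a=-11, q=-11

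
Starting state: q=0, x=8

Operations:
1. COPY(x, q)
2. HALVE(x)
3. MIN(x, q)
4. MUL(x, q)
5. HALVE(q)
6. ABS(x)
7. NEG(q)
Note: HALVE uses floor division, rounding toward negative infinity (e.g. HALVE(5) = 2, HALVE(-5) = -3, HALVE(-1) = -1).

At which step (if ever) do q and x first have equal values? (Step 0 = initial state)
Step 1

q and x first become equal after step 1.

Comparing values at each step:
Initial: q=0, x=8
After step 1: q=0, x=0 ← equal!
After step 2: q=0, x=0 ← equal!
After step 3: q=0, x=0 ← equal!
After step 4: q=0, x=0 ← equal!
After step 5: q=0, x=0 ← equal!
After step 6: q=0, x=0 ← equal!
After step 7: q=0, x=0 ← equal!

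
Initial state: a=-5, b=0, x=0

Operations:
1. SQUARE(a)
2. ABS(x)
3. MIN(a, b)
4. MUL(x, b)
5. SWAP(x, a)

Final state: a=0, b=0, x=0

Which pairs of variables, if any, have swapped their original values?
None

Comparing initial and final values:
x: 0 → 0
a: -5 → 0
b: 0 → 0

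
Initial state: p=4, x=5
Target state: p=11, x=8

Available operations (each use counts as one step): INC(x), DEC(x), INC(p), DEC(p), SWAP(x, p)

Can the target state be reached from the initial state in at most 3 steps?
No

The target state cannot be reached within 3 steps.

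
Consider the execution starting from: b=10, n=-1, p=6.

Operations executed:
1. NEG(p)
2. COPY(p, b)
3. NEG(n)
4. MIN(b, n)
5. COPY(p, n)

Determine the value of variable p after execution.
p = 1

Tracing execution:
Step 1: NEG(p) → p = -6
Step 2: COPY(p, b) → p = 10
Step 3: NEG(n) → p = 10
Step 4: MIN(b, n) → p = 10
Step 5: COPY(p, n) → p = 1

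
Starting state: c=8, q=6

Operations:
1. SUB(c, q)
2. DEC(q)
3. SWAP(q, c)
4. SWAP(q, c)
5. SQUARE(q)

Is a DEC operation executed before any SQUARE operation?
Yes

First DEC: step 2
First SQUARE: step 5
Since 2 < 5, DEC comes first.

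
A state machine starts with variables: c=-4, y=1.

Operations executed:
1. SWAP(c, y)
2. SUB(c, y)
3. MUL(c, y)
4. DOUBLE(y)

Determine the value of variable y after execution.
y = -8

Tracing execution:
Step 1: SWAP(c, y) → y = -4
Step 2: SUB(c, y) → y = -4
Step 3: MUL(c, y) → y = -4
Step 4: DOUBLE(y) → y = -8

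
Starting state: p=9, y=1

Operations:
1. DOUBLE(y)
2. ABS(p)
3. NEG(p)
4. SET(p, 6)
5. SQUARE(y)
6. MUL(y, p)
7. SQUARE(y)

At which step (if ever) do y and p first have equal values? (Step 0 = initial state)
Never

y and p never become equal during execution.

Comparing values at each step:
Initial: y=1, p=9
After step 1: y=2, p=9
After step 2: y=2, p=9
After step 3: y=2, p=-9
After step 4: y=2, p=6
After step 5: y=4, p=6
After step 6: y=24, p=6
After step 7: y=576, p=6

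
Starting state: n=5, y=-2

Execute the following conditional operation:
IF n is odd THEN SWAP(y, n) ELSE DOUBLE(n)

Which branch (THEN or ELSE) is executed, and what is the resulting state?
Branch: THEN, Final state: n=-2, y=5

Evaluating condition: n is odd
Condition is True, so THEN branch executes
After SWAP(y, n): n=-2, y=5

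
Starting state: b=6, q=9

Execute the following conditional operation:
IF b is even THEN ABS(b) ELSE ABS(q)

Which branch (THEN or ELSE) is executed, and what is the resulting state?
Branch: THEN, Final state: b=6, q=9

Evaluating condition: b is even
Condition is True, so THEN branch executes
After ABS(b): b=6, q=9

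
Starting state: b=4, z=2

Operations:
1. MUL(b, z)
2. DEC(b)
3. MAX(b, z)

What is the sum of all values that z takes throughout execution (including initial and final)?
8

Values of z at each step:
Initial: z = 2
After step 1: z = 2
After step 2: z = 2
After step 3: z = 2
Sum = 2 + 2 + 2 + 2 = 8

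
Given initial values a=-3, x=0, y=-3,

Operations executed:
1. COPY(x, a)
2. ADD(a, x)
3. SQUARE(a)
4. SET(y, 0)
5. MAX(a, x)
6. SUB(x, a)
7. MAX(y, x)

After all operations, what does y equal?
y = 0

Tracing execution:
Step 1: COPY(x, a) → y = -3
Step 2: ADD(a, x) → y = -3
Step 3: SQUARE(a) → y = -3
Step 4: SET(y, 0) → y = 0
Step 5: MAX(a, x) → y = 0
Step 6: SUB(x, a) → y = 0
Step 7: MAX(y, x) → y = 0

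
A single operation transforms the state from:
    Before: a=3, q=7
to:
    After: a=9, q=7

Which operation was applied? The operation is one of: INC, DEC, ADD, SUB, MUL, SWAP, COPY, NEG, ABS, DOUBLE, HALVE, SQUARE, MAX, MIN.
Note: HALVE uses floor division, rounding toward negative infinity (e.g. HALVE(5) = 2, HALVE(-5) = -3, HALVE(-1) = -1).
SQUARE(a)

Analyzing the change:
Before: a=3, q=7
After: a=9, q=7
Variable a changed from 3 to 9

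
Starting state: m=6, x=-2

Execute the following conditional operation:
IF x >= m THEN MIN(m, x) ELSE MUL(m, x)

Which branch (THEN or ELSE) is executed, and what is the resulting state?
Branch: ELSE, Final state: m=-12, x=-2

Evaluating condition: x >= m
x = -2, m = 6
Condition is False, so ELSE branch executes
After MUL(m, x): m=-12, x=-2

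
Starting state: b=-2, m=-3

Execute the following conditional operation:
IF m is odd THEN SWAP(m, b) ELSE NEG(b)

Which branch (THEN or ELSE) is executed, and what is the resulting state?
Branch: THEN, Final state: b=-3, m=-2

Evaluating condition: m is odd
Condition is True, so THEN branch executes
After SWAP(m, b): b=-3, m=-2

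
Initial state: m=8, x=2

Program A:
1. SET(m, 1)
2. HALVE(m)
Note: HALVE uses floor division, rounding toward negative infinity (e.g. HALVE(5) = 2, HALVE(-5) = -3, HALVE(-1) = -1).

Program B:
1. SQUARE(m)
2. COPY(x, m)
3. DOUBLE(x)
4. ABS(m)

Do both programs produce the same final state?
No

Program A final state: m=0, x=2
Program B final state: m=64, x=128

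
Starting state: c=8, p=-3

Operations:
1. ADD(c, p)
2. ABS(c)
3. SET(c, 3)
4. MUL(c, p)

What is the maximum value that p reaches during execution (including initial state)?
-3

Values of p at each step:
Initial: p = -3 ← maximum
After step 1: p = -3
After step 2: p = -3
After step 3: p = -3
After step 4: p = -3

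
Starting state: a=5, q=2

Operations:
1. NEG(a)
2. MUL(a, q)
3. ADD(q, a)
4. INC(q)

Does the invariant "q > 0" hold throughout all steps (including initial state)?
No, violated after step 3

The invariant is violated after step 3.

State at each step:
Initial: a=5, q=2
After step 1: a=-5, q=2
After step 2: a=-10, q=2
After step 3: a=-10, q=-8
After step 4: a=-10, q=-7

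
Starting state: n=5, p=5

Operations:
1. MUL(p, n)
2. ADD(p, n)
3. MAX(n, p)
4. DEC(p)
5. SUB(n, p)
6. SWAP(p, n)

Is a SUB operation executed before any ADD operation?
No

First SUB: step 5
First ADD: step 2
Since 5 > 2, ADD comes first.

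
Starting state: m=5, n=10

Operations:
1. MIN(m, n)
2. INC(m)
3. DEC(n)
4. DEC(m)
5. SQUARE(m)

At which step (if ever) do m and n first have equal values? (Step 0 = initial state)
Never

m and n never become equal during execution.

Comparing values at each step:
Initial: m=5, n=10
After step 1: m=5, n=10
After step 2: m=6, n=10
After step 3: m=6, n=9
After step 4: m=5, n=9
After step 5: m=25, n=9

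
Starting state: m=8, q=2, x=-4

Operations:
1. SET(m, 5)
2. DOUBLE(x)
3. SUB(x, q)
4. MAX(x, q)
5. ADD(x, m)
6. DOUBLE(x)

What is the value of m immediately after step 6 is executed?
m = 5

Tracing m through execution:
Initial: m = 8
After step 1 (SET(m, 5)): m = 5
After step 2 (DOUBLE(x)): m = 5
After step 3 (SUB(x, q)): m = 5
After step 4 (MAX(x, q)): m = 5
After step 5 (ADD(x, m)): m = 5
After step 6 (DOUBLE(x)): m = 5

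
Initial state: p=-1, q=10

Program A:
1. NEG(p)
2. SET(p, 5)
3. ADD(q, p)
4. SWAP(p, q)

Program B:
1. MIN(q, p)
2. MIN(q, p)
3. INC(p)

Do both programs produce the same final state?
No

Program A final state: p=15, q=5
Program B final state: p=0, q=-1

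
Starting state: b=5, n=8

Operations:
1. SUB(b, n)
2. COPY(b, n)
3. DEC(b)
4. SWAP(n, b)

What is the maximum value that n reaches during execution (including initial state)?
8

Values of n at each step:
Initial: n = 8 ← maximum
After step 1: n = 8
After step 2: n = 8
After step 3: n = 8
After step 4: n = 7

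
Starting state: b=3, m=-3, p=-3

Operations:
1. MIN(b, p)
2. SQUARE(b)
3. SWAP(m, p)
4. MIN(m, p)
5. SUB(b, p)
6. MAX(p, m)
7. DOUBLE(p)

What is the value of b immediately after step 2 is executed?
b = 9

Tracing b through execution:
Initial: b = 3
After step 1 (MIN(b, p)): b = -3
After step 2 (SQUARE(b)): b = 9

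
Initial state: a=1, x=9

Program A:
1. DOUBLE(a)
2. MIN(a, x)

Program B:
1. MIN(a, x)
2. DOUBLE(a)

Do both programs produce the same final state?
Yes

Program A final state: a=2, x=9
Program B final state: a=2, x=9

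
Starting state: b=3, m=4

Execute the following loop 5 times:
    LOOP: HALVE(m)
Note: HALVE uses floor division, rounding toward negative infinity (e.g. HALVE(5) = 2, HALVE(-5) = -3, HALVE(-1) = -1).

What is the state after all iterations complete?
b=3, m=0

Iteration trace:
Start: b=3, m=4
After iteration 1: b=3, m=2
After iteration 2: b=3, m=1
After iteration 3: b=3, m=0
After iteration 4: b=3, m=0
After iteration 5: b=3, m=0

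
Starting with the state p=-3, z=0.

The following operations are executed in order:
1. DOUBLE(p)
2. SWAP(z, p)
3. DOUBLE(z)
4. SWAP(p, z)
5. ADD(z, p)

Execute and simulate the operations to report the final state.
{p: -12, z: -12}

Step-by-step execution:
Initial: p=-3, z=0
After step 1 (DOUBLE(p)): p=-6, z=0
After step 2 (SWAP(z, p)): p=0, z=-6
After step 3 (DOUBLE(z)): p=0, z=-12
After step 4 (SWAP(p, z)): p=-12, z=0
After step 5 (ADD(z, p)): p=-12, z=-12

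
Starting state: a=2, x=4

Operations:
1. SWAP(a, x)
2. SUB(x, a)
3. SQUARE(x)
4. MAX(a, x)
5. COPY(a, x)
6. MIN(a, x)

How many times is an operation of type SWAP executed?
1

Counting SWAP operations:
Step 1: SWAP(a, x) ← SWAP
Total: 1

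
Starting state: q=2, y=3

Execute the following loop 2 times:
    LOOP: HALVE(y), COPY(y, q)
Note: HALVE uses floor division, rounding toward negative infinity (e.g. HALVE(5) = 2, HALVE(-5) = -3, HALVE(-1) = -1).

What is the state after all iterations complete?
q=2, y=2

Iteration trace:
Start: q=2, y=3
After iteration 1: q=2, y=2
After iteration 2: q=2, y=2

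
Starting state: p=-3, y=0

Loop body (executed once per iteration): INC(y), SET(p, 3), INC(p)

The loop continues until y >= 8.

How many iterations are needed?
8

Tracing iterations:
Initial: p=-3, y=0
After iteration 1: p=4, y=1
After iteration 2: p=4, y=2
After iteration 3: p=4, y=3
After iteration 4: p=4, y=4
After iteration 5: p=4, y=5
After iteration 6: p=4, y=6
After iteration 7: p=4, y=7
After iteration 8: p=4, y=8
y >= 8 now holds, so the loop exits after 8 iterations.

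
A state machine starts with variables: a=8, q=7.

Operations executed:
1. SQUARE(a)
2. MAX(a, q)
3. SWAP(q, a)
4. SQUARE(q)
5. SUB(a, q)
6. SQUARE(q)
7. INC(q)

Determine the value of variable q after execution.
q = 16777217

Tracing execution:
Step 1: SQUARE(a) → q = 7
Step 2: MAX(a, q) → q = 7
Step 3: SWAP(q, a) → q = 64
Step 4: SQUARE(q) → q = 4096
Step 5: SUB(a, q) → q = 4096
Step 6: SQUARE(q) → q = 16777216
Step 7: INC(q) → q = 16777217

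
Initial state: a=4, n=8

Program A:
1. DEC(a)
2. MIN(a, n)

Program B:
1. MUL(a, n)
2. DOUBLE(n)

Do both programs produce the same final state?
No

Program A final state: a=3, n=8
Program B final state: a=32, n=16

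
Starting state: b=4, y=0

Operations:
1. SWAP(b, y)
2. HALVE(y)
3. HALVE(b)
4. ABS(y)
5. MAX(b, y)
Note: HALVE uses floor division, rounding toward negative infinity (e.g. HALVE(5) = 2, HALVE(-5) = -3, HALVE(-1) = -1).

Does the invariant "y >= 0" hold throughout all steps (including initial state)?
Yes

The invariant holds at every step.

State at each step:
Initial: b=4, y=0
After step 1: b=0, y=4
After step 2: b=0, y=2
After step 3: b=0, y=2
After step 4: b=0, y=2
After step 5: b=2, y=2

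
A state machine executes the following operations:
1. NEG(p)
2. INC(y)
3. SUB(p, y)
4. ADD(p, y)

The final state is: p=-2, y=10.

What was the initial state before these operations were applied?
p=2, y=9

Working backwards:
Final state: p=-2, y=10
Before step 4 (ADD(p, y)): p=-12, y=10
Before step 3 (SUB(p, y)): p=-2, y=10
Before step 2 (INC(y)): p=-2, y=9
Before step 1 (NEG(p)): p=2, y=9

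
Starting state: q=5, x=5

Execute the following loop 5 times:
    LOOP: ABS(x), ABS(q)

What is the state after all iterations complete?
q=5, x=5

Iteration trace:
Start: q=5, x=5
After iteration 1: q=5, x=5
After iteration 2: q=5, x=5
After iteration 3: q=5, x=5
After iteration 4: q=5, x=5
After iteration 5: q=5, x=5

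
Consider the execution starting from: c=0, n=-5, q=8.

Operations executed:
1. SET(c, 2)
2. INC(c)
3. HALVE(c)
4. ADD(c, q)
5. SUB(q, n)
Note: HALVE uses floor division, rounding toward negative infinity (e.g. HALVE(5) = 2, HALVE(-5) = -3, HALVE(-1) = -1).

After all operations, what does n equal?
n = -5

Tracing execution:
Step 1: SET(c, 2) → n = -5
Step 2: INC(c) → n = -5
Step 3: HALVE(c) → n = -5
Step 4: ADD(c, q) → n = -5
Step 5: SUB(q, n) → n = -5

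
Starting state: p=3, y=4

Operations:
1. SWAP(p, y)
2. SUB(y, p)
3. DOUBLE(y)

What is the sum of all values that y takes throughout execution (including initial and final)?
4

Values of y at each step:
Initial: y = 4
After step 1: y = 3
After step 2: y = -1
After step 3: y = -2
Sum = 4 + 3 + -1 + -2 = 4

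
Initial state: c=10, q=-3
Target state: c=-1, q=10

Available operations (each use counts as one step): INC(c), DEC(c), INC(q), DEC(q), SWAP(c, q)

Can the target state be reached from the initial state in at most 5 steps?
Yes

Path (3 steps): INC(q) → INC(q) → SWAP(c, q)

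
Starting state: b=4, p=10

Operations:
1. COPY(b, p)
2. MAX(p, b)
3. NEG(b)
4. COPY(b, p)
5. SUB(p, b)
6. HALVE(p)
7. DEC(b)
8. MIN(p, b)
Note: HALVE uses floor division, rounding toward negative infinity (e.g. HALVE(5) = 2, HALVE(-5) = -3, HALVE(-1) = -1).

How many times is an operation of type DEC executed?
1

Counting DEC operations:
Step 7: DEC(b) ← DEC
Total: 1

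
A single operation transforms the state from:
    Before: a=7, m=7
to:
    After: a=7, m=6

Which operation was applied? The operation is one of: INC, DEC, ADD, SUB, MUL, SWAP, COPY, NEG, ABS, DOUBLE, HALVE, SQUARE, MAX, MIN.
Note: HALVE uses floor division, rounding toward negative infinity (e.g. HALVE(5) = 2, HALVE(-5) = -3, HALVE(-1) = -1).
DEC(m)

Analyzing the change:
Before: a=7, m=7
After: a=7, m=6
Variable m changed from 7 to 6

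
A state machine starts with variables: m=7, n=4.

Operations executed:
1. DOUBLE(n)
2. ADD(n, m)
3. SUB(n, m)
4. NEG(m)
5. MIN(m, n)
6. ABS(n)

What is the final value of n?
n = 8

Tracing execution:
Step 1: DOUBLE(n) → n = 8
Step 2: ADD(n, m) → n = 15
Step 3: SUB(n, m) → n = 8
Step 4: NEG(m) → n = 8
Step 5: MIN(m, n) → n = 8
Step 6: ABS(n) → n = 8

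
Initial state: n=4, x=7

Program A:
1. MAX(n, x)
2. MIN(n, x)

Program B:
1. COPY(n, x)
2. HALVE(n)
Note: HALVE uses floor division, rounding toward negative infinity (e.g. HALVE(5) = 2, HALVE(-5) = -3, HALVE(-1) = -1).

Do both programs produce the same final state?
No

Program A final state: n=7, x=7
Program B final state: n=3, x=7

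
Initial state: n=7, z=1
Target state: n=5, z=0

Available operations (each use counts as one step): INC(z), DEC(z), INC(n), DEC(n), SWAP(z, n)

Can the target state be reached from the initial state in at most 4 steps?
Yes

Path (3 steps): DEC(z) → DEC(n) → DEC(n)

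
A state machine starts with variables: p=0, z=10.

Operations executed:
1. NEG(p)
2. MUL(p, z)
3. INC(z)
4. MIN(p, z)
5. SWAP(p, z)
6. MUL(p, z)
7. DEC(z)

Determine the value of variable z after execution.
z = -1

Tracing execution:
Step 1: NEG(p) → z = 10
Step 2: MUL(p, z) → z = 10
Step 3: INC(z) → z = 11
Step 4: MIN(p, z) → z = 11
Step 5: SWAP(p, z) → z = 0
Step 6: MUL(p, z) → z = 0
Step 7: DEC(z) → z = -1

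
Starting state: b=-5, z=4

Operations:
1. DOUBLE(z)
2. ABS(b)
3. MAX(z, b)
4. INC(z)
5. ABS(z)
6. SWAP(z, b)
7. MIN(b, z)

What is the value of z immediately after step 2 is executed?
z = 8

Tracing z through execution:
Initial: z = 4
After step 1 (DOUBLE(z)): z = 8
After step 2 (ABS(b)): z = 8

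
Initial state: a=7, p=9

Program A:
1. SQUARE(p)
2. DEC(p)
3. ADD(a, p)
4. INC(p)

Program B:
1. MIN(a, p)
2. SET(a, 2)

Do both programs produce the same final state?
No

Program A final state: a=87, p=81
Program B final state: a=2, p=9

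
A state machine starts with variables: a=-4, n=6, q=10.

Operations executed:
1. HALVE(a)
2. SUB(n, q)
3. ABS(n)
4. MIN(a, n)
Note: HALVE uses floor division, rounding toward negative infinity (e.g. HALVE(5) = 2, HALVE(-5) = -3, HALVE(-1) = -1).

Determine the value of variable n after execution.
n = 4

Tracing execution:
Step 1: HALVE(a) → n = 6
Step 2: SUB(n, q) → n = -4
Step 3: ABS(n) → n = 4
Step 4: MIN(a, n) → n = 4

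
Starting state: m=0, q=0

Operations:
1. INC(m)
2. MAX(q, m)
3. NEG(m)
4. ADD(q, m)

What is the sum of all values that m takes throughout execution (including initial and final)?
0

Values of m at each step:
Initial: m = 0
After step 1: m = 1
After step 2: m = 1
After step 3: m = -1
After step 4: m = -1
Sum = 0 + 1 + 1 + -1 + -1 = 0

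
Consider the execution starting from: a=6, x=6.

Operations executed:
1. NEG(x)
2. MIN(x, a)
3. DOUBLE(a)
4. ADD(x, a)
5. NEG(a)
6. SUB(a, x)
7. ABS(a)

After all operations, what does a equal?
a = 18

Tracing execution:
Step 1: NEG(x) → a = 6
Step 2: MIN(x, a) → a = 6
Step 3: DOUBLE(a) → a = 12
Step 4: ADD(x, a) → a = 12
Step 5: NEG(a) → a = -12
Step 6: SUB(a, x) → a = -18
Step 7: ABS(a) → a = 18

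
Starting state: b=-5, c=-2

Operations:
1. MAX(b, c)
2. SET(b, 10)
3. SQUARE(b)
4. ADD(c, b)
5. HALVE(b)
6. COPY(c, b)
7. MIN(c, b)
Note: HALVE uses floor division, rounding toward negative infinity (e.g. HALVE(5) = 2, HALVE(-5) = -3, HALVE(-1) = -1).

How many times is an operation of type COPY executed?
1

Counting COPY operations:
Step 6: COPY(c, b) ← COPY
Total: 1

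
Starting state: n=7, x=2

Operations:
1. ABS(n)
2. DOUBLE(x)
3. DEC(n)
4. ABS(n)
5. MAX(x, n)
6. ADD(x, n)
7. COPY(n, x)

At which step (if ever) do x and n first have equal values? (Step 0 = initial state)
Step 5

x and n first become equal after step 5.

Comparing values at each step:
Initial: x=2, n=7
After step 1: x=2, n=7
After step 2: x=4, n=7
After step 3: x=4, n=6
After step 4: x=4, n=6
After step 5: x=6, n=6 ← equal!
After step 6: x=12, n=6
After step 7: x=12, n=12 ← equal!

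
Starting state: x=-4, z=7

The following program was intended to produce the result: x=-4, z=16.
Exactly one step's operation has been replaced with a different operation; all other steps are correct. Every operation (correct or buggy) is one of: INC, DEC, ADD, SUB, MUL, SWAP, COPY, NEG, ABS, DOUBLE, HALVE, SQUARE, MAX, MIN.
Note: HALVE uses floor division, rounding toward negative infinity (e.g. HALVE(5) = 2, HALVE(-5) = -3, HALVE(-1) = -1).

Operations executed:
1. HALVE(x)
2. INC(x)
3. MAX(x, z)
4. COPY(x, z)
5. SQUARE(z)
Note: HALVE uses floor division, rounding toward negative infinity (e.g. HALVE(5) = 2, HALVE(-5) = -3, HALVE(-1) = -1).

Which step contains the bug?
Step 1

Trace with buggy code:
Initial: x=-4, z=7
After step 1: x=-2, z=7
After step 2: x=-1, z=7
After step 3: x=7, z=7
After step 4: x=7, z=7
After step 5: x=7, z=49
Actual final x=7, z=49 ≠ expected x=-4, z=16.
Step 1 is the only position where a single-operation replacement can produce the expected result.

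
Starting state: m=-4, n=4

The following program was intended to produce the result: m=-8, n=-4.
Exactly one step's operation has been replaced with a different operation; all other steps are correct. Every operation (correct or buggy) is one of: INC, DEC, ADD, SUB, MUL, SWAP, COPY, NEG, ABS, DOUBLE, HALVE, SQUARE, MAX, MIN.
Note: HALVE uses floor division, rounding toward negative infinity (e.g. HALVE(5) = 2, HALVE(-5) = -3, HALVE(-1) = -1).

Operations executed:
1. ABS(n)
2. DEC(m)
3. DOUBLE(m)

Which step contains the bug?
Step 2

Trace with buggy code:
Initial: m=-4, n=4
After step 1: m=-4, n=4
After step 2: m=-5, n=4
After step 3: m=-10, n=4
Actual final m=-10, n=4 ≠ expected m=-8, n=-4.
Step 2 is the only position where a single-operation replacement can produce the expected result.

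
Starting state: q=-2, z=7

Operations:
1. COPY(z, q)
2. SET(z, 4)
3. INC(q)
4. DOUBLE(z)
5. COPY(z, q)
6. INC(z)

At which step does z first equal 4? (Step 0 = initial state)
Step 2

Tracing z:
Initial: z = 7
After step 1: z = -2
After step 2: z = 4 ← first occurrence
After step 3: z = 4
After step 4: z = 8
After step 5: z = -1
After step 6: z = 0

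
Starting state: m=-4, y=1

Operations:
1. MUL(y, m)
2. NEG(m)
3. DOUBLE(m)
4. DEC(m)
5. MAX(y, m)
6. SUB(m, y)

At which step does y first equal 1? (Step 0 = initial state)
Step 0

Tracing y:
Initial: y = 1 ← first occurrence
After step 1: y = -4
After step 2: y = -4
After step 3: y = -4
After step 4: y = -4
After step 5: y = 7
After step 6: y = 7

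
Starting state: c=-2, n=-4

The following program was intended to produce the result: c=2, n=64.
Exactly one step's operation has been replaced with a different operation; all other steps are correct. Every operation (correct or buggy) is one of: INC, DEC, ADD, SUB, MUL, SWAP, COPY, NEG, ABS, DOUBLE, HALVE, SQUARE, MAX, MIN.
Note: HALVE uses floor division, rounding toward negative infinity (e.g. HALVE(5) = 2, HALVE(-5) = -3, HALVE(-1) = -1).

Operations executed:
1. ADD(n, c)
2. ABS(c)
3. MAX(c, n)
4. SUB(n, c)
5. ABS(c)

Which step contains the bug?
Step 5

Trace with buggy code:
Initial: c=-2, n=-4
After step 1: c=-2, n=-6
After step 2: c=2, n=-6
After step 3: c=2, n=-6
After step 4: c=2, n=-8
After step 5: c=2, n=-8
Actual final c=2, n=-8 ≠ expected c=2, n=64.
Step 5 is the only position where a single-operation replacement can produce the expected result.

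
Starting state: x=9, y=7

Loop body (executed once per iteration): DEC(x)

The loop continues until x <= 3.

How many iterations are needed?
6

Tracing iterations:
Initial: x=9, y=7
After iteration 1: x=8, y=7
After iteration 2: x=7, y=7
After iteration 3: x=6, y=7
After iteration 4: x=5, y=7
After iteration 5: x=4, y=7
After iteration 6: x=3, y=7
x <= 3 now holds, so the loop exits after 6 iterations.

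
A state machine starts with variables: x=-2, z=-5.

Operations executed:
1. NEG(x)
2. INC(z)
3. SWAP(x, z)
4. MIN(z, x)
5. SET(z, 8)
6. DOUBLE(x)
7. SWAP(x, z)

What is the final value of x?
x = 8

Tracing execution:
Step 1: NEG(x) → x = 2
Step 2: INC(z) → x = 2
Step 3: SWAP(x, z) → x = -4
Step 4: MIN(z, x) → x = -4
Step 5: SET(z, 8) → x = -4
Step 6: DOUBLE(x) → x = -8
Step 7: SWAP(x, z) → x = 8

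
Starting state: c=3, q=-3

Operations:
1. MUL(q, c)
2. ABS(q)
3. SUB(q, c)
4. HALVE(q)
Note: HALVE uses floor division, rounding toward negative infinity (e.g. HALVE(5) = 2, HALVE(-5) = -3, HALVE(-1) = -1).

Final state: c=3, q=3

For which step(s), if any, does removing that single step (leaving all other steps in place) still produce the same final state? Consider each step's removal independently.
None - removing any single step changes the final result

Testing removal of each single step:
Without step 1: final = c=3, q=0 (different)
Without step 2: final = c=3, q=-6 (different)
Without step 3: final = c=3, q=4 (different)
Without step 4: final = c=3, q=6 (different)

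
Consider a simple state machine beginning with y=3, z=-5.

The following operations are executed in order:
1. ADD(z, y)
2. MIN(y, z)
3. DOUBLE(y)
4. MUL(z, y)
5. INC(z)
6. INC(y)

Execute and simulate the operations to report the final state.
{y: -3, z: 9}

Step-by-step execution:
Initial: y=3, z=-5
After step 1 (ADD(z, y)): y=3, z=-2
After step 2 (MIN(y, z)): y=-2, z=-2
After step 3 (DOUBLE(y)): y=-4, z=-2
After step 4 (MUL(z, y)): y=-4, z=8
After step 5 (INC(z)): y=-4, z=9
After step 6 (INC(y)): y=-3, z=9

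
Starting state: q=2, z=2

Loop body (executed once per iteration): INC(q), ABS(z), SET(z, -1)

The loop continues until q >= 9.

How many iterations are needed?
7

Tracing iterations:
Initial: q=2, z=2
After iteration 1: q=3, z=-1
After iteration 2: q=4, z=-1
After iteration 3: q=5, z=-1
After iteration 4: q=6, z=-1
After iteration 5: q=7, z=-1
After iteration 6: q=8, z=-1
After iteration 7: q=9, z=-1
q >= 9 now holds, so the loop exits after 7 iterations.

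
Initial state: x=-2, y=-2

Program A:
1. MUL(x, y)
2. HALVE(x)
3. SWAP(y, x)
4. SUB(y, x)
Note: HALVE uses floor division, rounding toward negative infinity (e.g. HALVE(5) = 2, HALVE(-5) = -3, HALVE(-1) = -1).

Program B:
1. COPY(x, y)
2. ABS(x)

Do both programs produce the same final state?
No

Program A final state: x=-2, y=4
Program B final state: x=2, y=-2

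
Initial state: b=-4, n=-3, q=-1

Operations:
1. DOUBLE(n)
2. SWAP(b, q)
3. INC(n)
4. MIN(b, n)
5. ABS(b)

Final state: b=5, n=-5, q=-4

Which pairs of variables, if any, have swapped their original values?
None

Comparing initial and final values:
n: -3 → -5
q: -1 → -4
b: -4 → 5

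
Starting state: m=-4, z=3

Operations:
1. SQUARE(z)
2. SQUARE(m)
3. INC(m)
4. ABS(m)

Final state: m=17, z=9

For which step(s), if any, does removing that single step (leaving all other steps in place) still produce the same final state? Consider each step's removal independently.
Step(s) 4

Testing removal of each single step:
Without step 1: final = m=17, z=3 (different)
Without step 2: final = m=3, z=9 (different)
Without step 3: final = m=16, z=9 (different)
Without step 4: final = m=17, z=9 (same)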